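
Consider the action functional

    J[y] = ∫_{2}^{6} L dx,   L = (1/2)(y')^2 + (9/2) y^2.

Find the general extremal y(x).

The Lagrangian is L = (1/2)(y')^2 + (9/2) y^2.
∂L/∂y = 9y.
∂L/∂y' = y'.
The Euler-Lagrange equation d/dx(∂L/∂y') − ∂L/∂y = 0 becomes:
    y'' - 9 y = 0
General solution: y(x) = A e^(3x) + B e^(-3x), where A and B are arbitrary constants fixed by the endpoint conditions.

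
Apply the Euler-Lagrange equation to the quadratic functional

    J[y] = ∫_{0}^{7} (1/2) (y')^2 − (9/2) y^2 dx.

The Lagrangian is L = (1/2) (y')^2 − (9/2) y^2.
Compute ∂L/∂y = -9y, ∂L/∂y' = y'.
The Euler-Lagrange equation d/dx(∂L/∂y') − ∂L/∂y = 0 reduces to
    y'' + 9 y = 0.
Its general solution is
    y(x) = A sin(3x) + B cos(3x),
with A, B fixed by the endpoint conditions.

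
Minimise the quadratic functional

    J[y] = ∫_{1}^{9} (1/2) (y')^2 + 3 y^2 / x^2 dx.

The Lagrangian is L = (1/2) (y')^2 + 3 y^2 / x^2.
Compute ∂L/∂y = 6y/x^2, ∂L/∂y' = y'.
The Euler-Lagrange equation d/dx(∂L/∂y') − ∂L/∂y = 0 reduces to
    y'' − 6/x^2 · y = 0  (x > 0).
Its general solution is
    y(x) = A x^3 + B x^(-2),
with A, B fixed by the endpoint conditions.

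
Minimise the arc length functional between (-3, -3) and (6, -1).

Arc-length functional: J[y] = ∫ sqrt(1 + (y')^2) dx.
Lagrangian L = sqrt(1 + (y')^2) has no explicit y dependence, so ∂L/∂y = 0 and the Euler-Lagrange equation gives
    d/dx( y' / sqrt(1 + (y')^2) ) = 0  ⇒  y' / sqrt(1 + (y')^2) = const.
Hence y' is constant, so y(x) is affine.
Fitting the endpoints (-3, -3) and (6, -1):
    slope m = ((-1) − (-3)) / (6 − (-3)) = 2/9,
    intercept c = (-3) − m·(-3) = -7/3.
Extremal: y(x) = (2/9) x - 7/3.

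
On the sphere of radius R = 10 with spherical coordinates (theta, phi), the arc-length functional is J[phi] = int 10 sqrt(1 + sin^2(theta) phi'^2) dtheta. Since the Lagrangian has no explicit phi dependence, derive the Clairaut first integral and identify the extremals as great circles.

On the sphere of radius R = 10 with spherical coordinates (θ, φ), the induced metric is
    ds^2 = 100(dθ^2 + sin^2(θ) dφ^2).
Parameterise by θ; the arc-length functional is
    J[φ] = ∫ 10 sqrt(1 + sin^2(θ) (dφ/dθ)^2) dθ,
so L = 10 sqrt(1 + sin^2(θ) φ'^2). Compute
    ∂L/∂φ = 0  (L has no explicit φ dependence),
    ∂L/∂φ' = 10 sin^2(θ) φ' / sqrt(1 + sin^2(θ) φ'^2).
Since ∂L/∂φ = 0, the Euler-Lagrange equation
    d/dθ(∂L/∂φ') − ∂L/∂φ = 0
reduces to d/dθ(∂L/∂φ') = 0, i.e. the momentum conjugate to φ is conserved:
    10 sin^2(θ) φ' / sqrt(1 + sin^2(θ) φ'^2) = C.
The overall factor of 10 is constant, so dividing through gives Clairaut's relation sin^2(θ) φ' / sqrt(1 + sin^2(θ) φ'^2) = C' (with C' = C/10). Solving for φ' and integrating gives the great-circle family
    cot(θ) = A cos(φ − φ_0),
i.e. the intersection of the sphere with a plane through the origin. The two constants A and φ_0 (equivalently C and one phase) are fixed by the two endpoint conditions.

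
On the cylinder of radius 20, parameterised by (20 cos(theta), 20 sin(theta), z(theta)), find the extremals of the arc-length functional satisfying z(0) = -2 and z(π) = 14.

Parameterise the cylinder of radius R = 20 as
    r(θ) = (20 cos θ, 20 sin θ, z(θ)).
The arc-length element is
    ds = sqrt(400 + (dz/dθ)^2) dθ,
so the Lagrangian is L = sqrt(400 + z'^2).
L depends on z' only, not on z or θ, so ∂L/∂z = 0 and
    ∂L/∂z' = z' / sqrt(400 + z'^2).
The Euler-Lagrange equation gives
    d/dθ( z' / sqrt(400 + z'^2) ) = 0,
so z' is constant. Integrating once:
    z(θ) = a θ + b,
a helix on the cylinder (a straight line when the cylinder is unrolled). The constants a, b are determined by the endpoint conditions.
With endpoint conditions z(0) = -2 and z(π) = 14: from z(0) = b we get b = -2, and a·π + -2 = 14 gives a = 16/π, so
    z(θ) = (16/π) θ − 2.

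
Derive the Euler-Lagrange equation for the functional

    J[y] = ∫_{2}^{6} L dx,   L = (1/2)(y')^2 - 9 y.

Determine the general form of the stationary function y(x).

The Lagrangian is L = (1/2)(y')^2 - 9 y.
∂L/∂y = -9.
∂L/∂y' = y'.
The Euler-Lagrange equation d/dx(∂L/∂y') − ∂L/∂y = 0 becomes:
    y'' + 9 = 0
General solution: y(x) = -(9/2) x^2 + A x + B, where A and B are arbitrary constants fixed by the endpoint conditions.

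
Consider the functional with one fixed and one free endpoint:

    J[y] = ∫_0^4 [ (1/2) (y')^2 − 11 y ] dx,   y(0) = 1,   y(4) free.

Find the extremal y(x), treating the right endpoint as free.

The Lagrangian L = (1/2) (y')^2 − 11 y gives
    ∂L/∂y = −11,   ∂L/∂y' = y'.
Euler-Lagrange: d/dx(y') − (−11) = 0, i.e. y'' + 11 = 0, so
    y(x) = −(11/2) x^2 + C1 x + C2.
Fixed left endpoint y(0) = 1 ⇒ C2 = 1.
The right endpoint x = 4 is free, so the natural (transversality) condition is ∂L/∂y' |_{x=4} = 0, i.e. y'(4) = 0.
Compute y'(x) = −11 x + C1, so y'(4) = −44 + C1 = 0 ⇒ C1 = 44.
Therefore the extremal is
    y(x) = −(11/2) x^2 + 44 x + 1.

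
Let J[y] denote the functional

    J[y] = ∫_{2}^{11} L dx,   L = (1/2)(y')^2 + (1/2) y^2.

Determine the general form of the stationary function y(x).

The Lagrangian is L = (1/2)(y')^2 + (1/2) y^2.
∂L/∂y = y.
∂L/∂y' = y'.
The Euler-Lagrange equation d/dx(∂L/∂y') − ∂L/∂y = 0 becomes:
    y'' - y = 0
General solution: y(x) = A e^x + B e^(-x), where A and B are arbitrary constants fixed by the endpoint conditions.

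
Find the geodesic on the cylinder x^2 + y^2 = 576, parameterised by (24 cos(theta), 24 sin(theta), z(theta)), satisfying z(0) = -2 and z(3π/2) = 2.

Parameterise the cylinder of radius R = 24 as
    r(θ) = (24 cos θ, 24 sin θ, z(θ)).
The arc-length element is
    ds = sqrt(576 + (dz/dθ)^2) dθ,
so the Lagrangian is L = sqrt(576 + z'^2).
L depends on z' only, not on z or θ, so ∂L/∂z = 0 and
    ∂L/∂z' = z' / sqrt(576 + z'^2).
The Euler-Lagrange equation gives
    d/dθ( z' / sqrt(576 + z'^2) ) = 0,
so z' is constant. Integrating once:
    z(θ) = a θ + b,
a helix on the cylinder (a straight line when the cylinder is unrolled). The constants a, b are determined by the endpoint conditions.
With endpoint conditions z(0) = -2 and z(3π/2) = 2: from z(0) = b we get b = -2, and a·3π/2 + -2 = 2 gives a = 8/(3π), so
    z(θ) = (8/(3π)) θ − 2.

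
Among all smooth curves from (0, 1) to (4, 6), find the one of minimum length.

Arc-length functional: J[y] = ∫ sqrt(1 + (y')^2) dx.
Lagrangian L = sqrt(1 + (y')^2) has no explicit y dependence, so ∂L/∂y = 0 and the Euler-Lagrange equation gives
    d/dx( y' / sqrt(1 + (y')^2) ) = 0  ⇒  y' / sqrt(1 + (y')^2) = const.
Hence y' is constant, so y(x) is affine.
Fitting the endpoints (0, 1) and (4, 6):
    slope m = (6 − 1) / (4 − 0) = 5/4,
    intercept c = 1 − m·0 = 1.
Extremal: y(x) = (5/4) x + 1.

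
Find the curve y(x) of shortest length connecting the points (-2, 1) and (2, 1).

Arc-length functional: J[y] = ∫ sqrt(1 + (y')^2) dx.
Lagrangian L = sqrt(1 + (y')^2) has no explicit y dependence, so ∂L/∂y = 0 and the Euler-Lagrange equation gives
    d/dx( y' / sqrt(1 + (y')^2) ) = 0  ⇒  y' / sqrt(1 + (y')^2) = const.
Hence y' is constant, so y(x) is affine.
Fitting the endpoints (-2, 1) and (2, 1):
    slope m = (1 − 1) / (2 − (-2)) = 0,
    intercept c = 1 − m·(-2) = 1.
Extremal: y(x) = 1.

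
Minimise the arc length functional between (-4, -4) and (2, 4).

Arc-length functional: J[y] = ∫ sqrt(1 + (y')^2) dx.
Lagrangian L = sqrt(1 + (y')^2) has no explicit y dependence, so ∂L/∂y = 0 and the Euler-Lagrange equation gives
    d/dx( y' / sqrt(1 + (y')^2) ) = 0  ⇒  y' / sqrt(1 + (y')^2) = const.
Hence y' is constant, so y(x) is affine.
Fitting the endpoints (-4, -4) and (2, 4):
    slope m = (4 − (-4)) / (2 − (-4)) = 4/3,
    intercept c = (-4) − m·(-4) = 4/3.
Extremal: y(x) = (4/3) x + 4/3.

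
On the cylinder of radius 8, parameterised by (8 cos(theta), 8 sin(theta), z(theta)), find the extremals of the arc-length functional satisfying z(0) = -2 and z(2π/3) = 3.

Parameterise the cylinder of radius R = 8 as
    r(θ) = (8 cos θ, 8 sin θ, z(θ)).
The arc-length element is
    ds = sqrt(64 + (dz/dθ)^2) dθ,
so the Lagrangian is L = sqrt(64 + z'^2).
L depends on z' only, not on z or θ, so ∂L/∂z = 0 and
    ∂L/∂z' = z' / sqrt(64 + z'^2).
The Euler-Lagrange equation gives
    d/dθ( z' / sqrt(64 + z'^2) ) = 0,
so z' is constant. Integrating once:
    z(θ) = a θ + b,
a helix on the cylinder (a straight line when the cylinder is unrolled). The constants a, b are determined by the endpoint conditions.
With endpoint conditions z(0) = -2 and z(2π/3) = 3: from z(0) = b we get b = -2, and a·2π/3 + -2 = 3 gives a = 15/(2π), so
    z(θ) = (15/(2π)) θ − 2.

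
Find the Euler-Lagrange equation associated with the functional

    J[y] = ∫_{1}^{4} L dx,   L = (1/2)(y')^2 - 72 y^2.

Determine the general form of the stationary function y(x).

The Lagrangian is L = (1/2)(y')^2 - 72 y^2.
∂L/∂y = -144y.
∂L/∂y' = y'.
The Euler-Lagrange equation d/dx(∂L/∂y') − ∂L/∂y = 0 becomes:
    y'' + 144 y = 0
General solution: y(x) = A sin(12x) + B cos(12x), where A and B are arbitrary constants fixed by the endpoint conditions.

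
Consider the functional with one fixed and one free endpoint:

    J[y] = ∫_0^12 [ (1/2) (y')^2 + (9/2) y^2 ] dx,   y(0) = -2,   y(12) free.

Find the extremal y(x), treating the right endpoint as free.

The Lagrangian L = (1/2) (y')^2 + (9/2) y^2 gives
    ∂L/∂y = 9 y,   ∂L/∂y' = y'.
Euler-Lagrange: y'' − 9 y = 0.
With k = 3, the general solution is
    y(x) = A cosh(3 x) + B sinh(3 x).
Fixed left endpoint y(0) = -2 ⇒ A = -2.
The right endpoint x = 12 is free, so the natural (transversality) condition is ∂L/∂y' |_{x=12} = 0, i.e. y'(12) = 0.
Compute y'(x) = A k sinh(k x) + B k cosh(k x), so
    y'(12) = A k sinh(k·12) + B k cosh(k·12) = 0
    ⇒ B = −A tanh(k·12) = 2 tanh(3·12).
Therefore the extremal is
    y(x) = −2 cosh(3 x) + 2 tanh(3·12) sinh(3 x).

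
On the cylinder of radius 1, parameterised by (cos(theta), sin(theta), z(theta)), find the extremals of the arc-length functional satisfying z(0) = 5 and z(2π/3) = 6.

Parameterise the cylinder of radius R = 1 as
    r(θ) = (cos θ, sin θ, z(θ)).
The arc-length element is
    ds = sqrt(1 + (dz/dθ)^2) dθ,
so the Lagrangian is L = sqrt(1 + z'^2).
L depends on z' only, not on z or θ, so ∂L/∂z = 0 and
    ∂L/∂z' = z' / sqrt(1 + z'^2).
The Euler-Lagrange equation gives
    d/dθ( z' / sqrt(1 + z'^2) ) = 0,
so z' is constant. Integrating once:
    z(θ) = a θ + b,
a helix on the cylinder (a straight line when the cylinder is unrolled). The constants a, b are determined by the endpoint conditions.
With endpoint conditions z(0) = 5 and z(2π/3) = 6: from z(0) = b we get b = 5, and a·2π/3 + 5 = 6 gives a = 3/(2π), so
    z(θ) = (3/(2π)) θ + 5.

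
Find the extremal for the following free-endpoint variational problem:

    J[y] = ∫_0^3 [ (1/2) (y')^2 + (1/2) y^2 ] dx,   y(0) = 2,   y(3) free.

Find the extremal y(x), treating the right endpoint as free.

The Lagrangian L = (1/2) (y')^2 + (1/2) y^2 gives
    ∂L/∂y = 1 y,   ∂L/∂y' = y'.
Euler-Lagrange: y'' − y = 0.
With k = 1, the general solution is
    y(x) = A cosh(x) + B sinh(x).
Fixed left endpoint y(0) = 2 ⇒ A = 2.
The right endpoint x = 3 is free, so the natural (transversality) condition is ∂L/∂y' |_{x=3} = 0, i.e. y'(3) = 0.
Compute y'(x) = A k sinh(k x) + B k cosh(k x), so
    y'(3) = A k sinh(k·3) + B k cosh(k·3) = 0
    ⇒ B = −A tanh(k·3) = − 2 tanh(1·3).
Therefore the extremal is
    y(x) = 2 cosh(1 x) − 2 tanh(1·3) sinh(1 x).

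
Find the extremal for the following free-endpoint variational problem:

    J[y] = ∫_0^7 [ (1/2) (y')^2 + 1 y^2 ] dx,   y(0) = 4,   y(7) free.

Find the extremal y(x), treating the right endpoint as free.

The Lagrangian L = (1/2) (y')^2 + 1 y^2 gives
    ∂L/∂y = 2 y,   ∂L/∂y' = y'.
Euler-Lagrange: y'' − 2 y = 0.
With k = sqrt(2), the general solution is
    y(x) = A cosh(sqrt(2) x) + B sinh(sqrt(2) x).
Fixed left endpoint y(0) = 4 ⇒ A = 4.
The right endpoint x = 7 is free, so the natural (transversality) condition is ∂L/∂y' |_{x=7} = 0, i.e. y'(7) = 0.
Compute y'(x) = A k sinh(k x) + B k cosh(k x), so
    y'(7) = A k sinh(k·7) + B k cosh(k·7) = 0
    ⇒ B = −A tanh(k·7) = − 4 tanh(sqrt(2)·7).
Therefore the extremal is
    y(x) = 4 cosh(sqrt(2) x) − 4 tanh(sqrt(2)·7) sinh(sqrt(2) x).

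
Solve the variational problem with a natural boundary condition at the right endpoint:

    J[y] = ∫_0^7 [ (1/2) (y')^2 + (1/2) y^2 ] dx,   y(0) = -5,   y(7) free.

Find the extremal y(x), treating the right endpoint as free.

The Lagrangian L = (1/2) (y')^2 + (1/2) y^2 gives
    ∂L/∂y = 1 y,   ∂L/∂y' = y'.
Euler-Lagrange: y'' − y = 0.
With k = 1, the general solution is
    y(x) = A cosh(x) + B sinh(x).
Fixed left endpoint y(0) = -5 ⇒ A = -5.
The right endpoint x = 7 is free, so the natural (transversality) condition is ∂L/∂y' |_{x=7} = 0, i.e. y'(7) = 0.
Compute y'(x) = A k sinh(k x) + B k cosh(k x), so
    y'(7) = A k sinh(k·7) + B k cosh(k·7) = 0
    ⇒ B = −A tanh(k·7) = 5 tanh(1·7).
Therefore the extremal is
    y(x) = −5 cosh(1 x) + 5 tanh(1·7) sinh(1 x).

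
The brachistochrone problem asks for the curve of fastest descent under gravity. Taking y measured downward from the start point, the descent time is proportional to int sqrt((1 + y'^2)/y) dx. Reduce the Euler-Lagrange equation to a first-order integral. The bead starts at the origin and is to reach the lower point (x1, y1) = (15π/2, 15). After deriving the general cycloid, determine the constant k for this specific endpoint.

The Lagrangian L = sqrt((1 + y'^2) / y) has no explicit x dependence, so the Beltrami identity applies:
    L − y' ∂L/∂y' = C.
Compute ∂L/∂y' = y' / sqrt(y (1 + y'^2)).
Substitute:
    sqrt((1 + y'^2)/y) − y'·y' / sqrt(y (1 + y'^2))
    = (1 + y'^2) / sqrt(y (1 + y'^2)) − y'^2 / sqrt(y (1 + y'^2))
    = 1 / sqrt(y (1 + y'^2)) = C.
Squaring and rearranging gives the first integral
    y (1 + y'^2) = 1/C^2 =: k   (constant).
Solving this first-order ODE by the substitution
    y = (k/2)(1 − cos θ)
yields the cycloid parameterisation
    x(θ) = (k/2)(θ − sin θ),   y(θ) = (k/2)(1 − cos θ).
The constant k is fixed by the endpoint condition.
Now fit the given lower endpoint (x1, y1) = (15π/2, 15). At the bottom of the first arch (θ = π), the parametric equations give
    y(π) = (k/2)(1 − cos π) = k,
    x(π) = (k/2)(π − sin π) = kπ/2.
Matching y(π) = 15 gives k = 15, consistent with x(π) = 15π/2. Therefore the specific cycloid is
    x(θ) = (15/2)(θ − sin θ),   y(θ) = (15/2)(1 − cos θ).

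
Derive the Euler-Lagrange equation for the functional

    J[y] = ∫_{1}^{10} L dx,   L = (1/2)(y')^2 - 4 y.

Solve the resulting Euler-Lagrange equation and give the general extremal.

The Lagrangian is L = (1/2)(y')^2 - 4 y.
∂L/∂y = -4.
∂L/∂y' = y'.
The Euler-Lagrange equation d/dx(∂L/∂y') − ∂L/∂y = 0 becomes:
    y'' + 4 = 0
General solution: y(x) = -2 x^2 + A x + B, where A and B are arbitrary constants fixed by the endpoint conditions.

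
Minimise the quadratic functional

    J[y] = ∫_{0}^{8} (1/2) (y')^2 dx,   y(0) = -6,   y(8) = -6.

The Lagrangian is L = (1/2) (y')^2.
Compute ∂L/∂y = 0, ∂L/∂y' = y'.
The Euler-Lagrange equation d/dx(∂L/∂y') − ∂L/∂y = 0 reduces to
    y'' = 0.
Its general solution is
    y(x) = A x + B,
with A, B fixed by the endpoint conditions.
Applying the endpoint conditions y(0) = -6 and y(8) = -6: solve A·0 + B = -6 and A·8 + B = -6. Subtracting gives A(8 − 0) = -6 − -6, so A = 0, and B = -6 − A·0 = -6. Therefore
    y(x) = -6.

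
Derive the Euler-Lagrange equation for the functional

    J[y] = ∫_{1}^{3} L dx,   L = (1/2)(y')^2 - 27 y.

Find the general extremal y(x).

The Lagrangian is L = (1/2)(y')^2 - 27 y.
∂L/∂y = -27.
∂L/∂y' = y'.
The Euler-Lagrange equation d/dx(∂L/∂y') − ∂L/∂y = 0 becomes:
    y'' + 27 = 0
General solution: y(x) = -(27/2) x^2 + A x + B, where A and B are arbitrary constants fixed by the endpoint conditions.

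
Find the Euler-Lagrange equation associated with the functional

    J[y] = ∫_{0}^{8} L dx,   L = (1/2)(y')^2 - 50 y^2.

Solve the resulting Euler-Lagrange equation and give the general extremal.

The Lagrangian is L = (1/2)(y')^2 - 50 y^2.
∂L/∂y = -100y.
∂L/∂y' = y'.
The Euler-Lagrange equation d/dx(∂L/∂y') − ∂L/∂y = 0 becomes:
    y'' + 100 y = 0
General solution: y(x) = A sin(10x) + B cos(10x), where A and B are arbitrary constants fixed by the endpoint conditions.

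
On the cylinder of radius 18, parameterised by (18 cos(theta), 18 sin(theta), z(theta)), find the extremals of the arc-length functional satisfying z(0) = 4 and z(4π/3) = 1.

Parameterise the cylinder of radius R = 18 as
    r(θ) = (18 cos θ, 18 sin θ, z(θ)).
The arc-length element is
    ds = sqrt(324 + (dz/dθ)^2) dθ,
so the Lagrangian is L = sqrt(324 + z'^2).
L depends on z' only, not on z or θ, so ∂L/∂z = 0 and
    ∂L/∂z' = z' / sqrt(324 + z'^2).
The Euler-Lagrange equation gives
    d/dθ( z' / sqrt(324 + z'^2) ) = 0,
so z' is constant. Integrating once:
    z(θ) = a θ + b,
a helix on the cylinder (a straight line when the cylinder is unrolled). The constants a, b are determined by the endpoint conditions.
With endpoint conditions z(0) = 4 and z(4π/3) = 1: from z(0) = b we get b = 4, and a·4π/3 + 4 = 1 gives a = -9/(4π), so
    z(θ) = (-9/(4π)) θ + 4.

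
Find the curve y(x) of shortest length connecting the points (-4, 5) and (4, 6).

Arc-length functional: J[y] = ∫ sqrt(1 + (y')^2) dx.
Lagrangian L = sqrt(1 + (y')^2) has no explicit y dependence, so ∂L/∂y = 0 and the Euler-Lagrange equation gives
    d/dx( y' / sqrt(1 + (y')^2) ) = 0  ⇒  y' / sqrt(1 + (y')^2) = const.
Hence y' is constant, so y(x) is affine.
Fitting the endpoints (-4, 5) and (4, 6):
    slope m = (6 − 5) / (4 − (-4)) = 1/8,
    intercept c = 5 − m·(-4) = 11/2.
Extremal: y(x) = (1/8) x + 11/2.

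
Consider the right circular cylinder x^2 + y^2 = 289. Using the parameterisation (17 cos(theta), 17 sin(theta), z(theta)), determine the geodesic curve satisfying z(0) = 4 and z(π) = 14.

Parameterise the cylinder of radius R = 17 as
    r(θ) = (17 cos θ, 17 sin θ, z(θ)).
The arc-length element is
    ds = sqrt(289 + (dz/dθ)^2) dθ,
so the Lagrangian is L = sqrt(289 + z'^2).
L depends on z' only, not on z or θ, so ∂L/∂z = 0 and
    ∂L/∂z' = z' / sqrt(289 + z'^2).
The Euler-Lagrange equation gives
    d/dθ( z' / sqrt(289 + z'^2) ) = 0,
so z' is constant. Integrating once:
    z(θ) = a θ + b,
a helix on the cylinder (a straight line when the cylinder is unrolled). The constants a, b are determined by the endpoint conditions.
With endpoint conditions z(0) = 4 and z(π) = 14: from z(0) = b we get b = 4, and a·π + 4 = 14 gives a = 10/π, so
    z(θ) = (10/π) θ + 4.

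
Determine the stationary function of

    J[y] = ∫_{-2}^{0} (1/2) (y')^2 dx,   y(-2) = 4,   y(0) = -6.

The Lagrangian is L = (1/2) (y')^2.
Compute ∂L/∂y = 0, ∂L/∂y' = y'.
The Euler-Lagrange equation d/dx(∂L/∂y') − ∂L/∂y = 0 reduces to
    y'' = 0.
Its general solution is
    y(x) = A x + B,
with A, B fixed by the endpoint conditions.
Applying the endpoint conditions y(-2) = 4 and y(0) = -6: solve A·-2 + B = 4 and A·0 + B = -6. Subtracting gives A(0 − -2) = -6 − 4, so A = -5, and B = 4 − A·-2 = -6. Therefore
    y(x) = -5 x - 6.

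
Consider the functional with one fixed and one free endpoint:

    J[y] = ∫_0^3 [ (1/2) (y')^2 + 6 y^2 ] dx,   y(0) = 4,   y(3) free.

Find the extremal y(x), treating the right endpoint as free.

The Lagrangian L = (1/2) (y')^2 + 6 y^2 gives
    ∂L/∂y = 12 y,   ∂L/∂y' = y'.
Euler-Lagrange: y'' − 12 y = 0.
With k = sqrt(12), the general solution is
    y(x) = A cosh(sqrt(12) x) + B sinh(sqrt(12) x).
Fixed left endpoint y(0) = 4 ⇒ A = 4.
The right endpoint x = 3 is free, so the natural (transversality) condition is ∂L/∂y' |_{x=3} = 0, i.e. y'(3) = 0.
Compute y'(x) = A k sinh(k x) + B k cosh(k x), so
    y'(3) = A k sinh(k·3) + B k cosh(k·3) = 0
    ⇒ B = −A tanh(k·3) = − 4 tanh(sqrt(12)·3).
Therefore the extremal is
    y(x) = 4 cosh(sqrt(12) x) − 4 tanh(sqrt(12)·3) sinh(sqrt(12) x).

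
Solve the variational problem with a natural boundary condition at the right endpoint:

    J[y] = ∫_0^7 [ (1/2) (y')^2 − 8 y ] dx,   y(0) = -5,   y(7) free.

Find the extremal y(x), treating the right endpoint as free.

The Lagrangian L = (1/2) (y')^2 − 8 y gives
    ∂L/∂y = −8,   ∂L/∂y' = y'.
Euler-Lagrange: d/dx(y') − (−8) = 0, i.e. y'' + 8 = 0, so
    y(x) = −(8/2) x^2 + C1 x + C2.
Fixed left endpoint y(0) = -5 ⇒ C2 = -5.
The right endpoint x = 7 is free, so the natural (transversality) condition is ∂L/∂y' |_{x=7} = 0, i.e. y'(7) = 0.
Compute y'(x) = −8 x + C1, so y'(7) = −56 + C1 = 0 ⇒ C1 = 56.
Therefore the extremal is
    y(x) = −4 x^2 + 56 x − 5.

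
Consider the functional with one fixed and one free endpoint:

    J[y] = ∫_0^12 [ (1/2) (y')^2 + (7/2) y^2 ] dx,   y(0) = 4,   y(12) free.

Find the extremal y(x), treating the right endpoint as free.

The Lagrangian L = (1/2) (y')^2 + (7/2) y^2 gives
    ∂L/∂y = 7 y,   ∂L/∂y' = y'.
Euler-Lagrange: y'' − 7 y = 0.
With k = sqrt(7), the general solution is
    y(x) = A cosh(sqrt(7) x) + B sinh(sqrt(7) x).
Fixed left endpoint y(0) = 4 ⇒ A = 4.
The right endpoint x = 12 is free, so the natural (transversality) condition is ∂L/∂y' |_{x=12} = 0, i.e. y'(12) = 0.
Compute y'(x) = A k sinh(k x) + B k cosh(k x), so
    y'(12) = A k sinh(k·12) + B k cosh(k·12) = 0
    ⇒ B = −A tanh(k·12) = − 4 tanh(sqrt(7)·12).
Therefore the extremal is
    y(x) = 4 cosh(sqrt(7) x) − 4 tanh(sqrt(7)·12) sinh(sqrt(7) x).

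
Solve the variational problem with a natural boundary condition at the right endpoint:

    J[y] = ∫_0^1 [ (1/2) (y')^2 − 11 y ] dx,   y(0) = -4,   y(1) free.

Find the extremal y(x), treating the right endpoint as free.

The Lagrangian L = (1/2) (y')^2 − 11 y gives
    ∂L/∂y = −11,   ∂L/∂y' = y'.
Euler-Lagrange: d/dx(y') − (−11) = 0, i.e. y'' + 11 = 0, so
    y(x) = −(11/2) x^2 + C1 x + C2.
Fixed left endpoint y(0) = -4 ⇒ C2 = -4.
The right endpoint x = 1 is free, so the natural (transversality) condition is ∂L/∂y' |_{x=1} = 0, i.e. y'(1) = 0.
Compute y'(x) = −11 x + C1, so y'(1) = −11 + C1 = 0 ⇒ C1 = 11.
Therefore the extremal is
    y(x) = −(11/2) x^2 + 11 x − 4.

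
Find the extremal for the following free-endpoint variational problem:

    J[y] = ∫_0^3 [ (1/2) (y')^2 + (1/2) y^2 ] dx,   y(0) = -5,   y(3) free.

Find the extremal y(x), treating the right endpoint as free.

The Lagrangian L = (1/2) (y')^2 + (1/2) y^2 gives
    ∂L/∂y = 1 y,   ∂L/∂y' = y'.
Euler-Lagrange: y'' − y = 0.
With k = 1, the general solution is
    y(x) = A cosh(x) + B sinh(x).
Fixed left endpoint y(0) = -5 ⇒ A = -5.
The right endpoint x = 3 is free, so the natural (transversality) condition is ∂L/∂y' |_{x=3} = 0, i.e. y'(3) = 0.
Compute y'(x) = A k sinh(k x) + B k cosh(k x), so
    y'(3) = A k sinh(k·3) + B k cosh(k·3) = 0
    ⇒ B = −A tanh(k·3) = 5 tanh(1·3).
Therefore the extremal is
    y(x) = −5 cosh(1 x) + 5 tanh(1·3) sinh(1 x).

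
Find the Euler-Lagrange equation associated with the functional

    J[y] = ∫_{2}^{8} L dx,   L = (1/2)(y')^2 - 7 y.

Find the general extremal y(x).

The Lagrangian is L = (1/2)(y')^2 - 7 y.
∂L/∂y = -7.
∂L/∂y' = y'.
The Euler-Lagrange equation d/dx(∂L/∂y') − ∂L/∂y = 0 becomes:
    y'' + 7 = 0
General solution: y(x) = -(7/2) x^2 + A x + B, where A and B are arbitrary constants fixed by the endpoint conditions.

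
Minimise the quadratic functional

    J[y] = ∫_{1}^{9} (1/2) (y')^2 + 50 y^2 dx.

The Lagrangian is L = (1/2) (y')^2 + 50 y^2.
Compute ∂L/∂y = 100y, ∂L/∂y' = y'.
The Euler-Lagrange equation d/dx(∂L/∂y') − ∂L/∂y = 0 reduces to
    y'' − 100 y = 0.
Its general solution is
    y(x) = A e^(10x) + B e^(−10x),
with A, B fixed by the endpoint conditions.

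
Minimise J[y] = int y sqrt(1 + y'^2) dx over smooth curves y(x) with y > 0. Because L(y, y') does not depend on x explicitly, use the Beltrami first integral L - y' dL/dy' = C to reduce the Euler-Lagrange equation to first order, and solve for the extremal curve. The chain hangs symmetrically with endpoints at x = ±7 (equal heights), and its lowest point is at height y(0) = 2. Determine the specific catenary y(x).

The Lagrangian L(y, y') = y sqrt(1 + y'^2) has no explicit x dependence, so the Beltrami identity applies:
    L − y' ∂L/∂y' = C.
Compute ∂L/∂y' = y · y' / sqrt(1 + y'^2). Then
    L − y' ∂L/∂y'
    = y sqrt(1 + y'^2) − y · y'^2 / sqrt(1 + y'^2)
    = y (1 + y'^2 − y'^2) / sqrt(1 + y'^2)
    = y / sqrt(1 + y'^2) = C.
Squaring gives y^2 = C^2 (1 + y'^2), i.e.
    y'^2 = y^2 / C^2 − 1.
Separating variables,
    dy / sqrt(y^2 − C^2) = dx / C,
and integrating gives arccosh(y / C) = (x − a)/C, so
    y(x) = C cosh((x − a)/C),
the catenary. The constants C and a are fixed by the two endpoint conditions (and, for the hanging-chain problem, the length constraint selects C).
Now fit the given data. The endpoints x = ±7 are symmetric at equal height, so the catenary is even about its minimum: a = 0 and y(x) = C cosh(x/C). The lowest point is y(0) = C cosh(0) = C, and we are told y(0) = 2, so C = 2. Therefore
    y(x) = 2 cosh(x/2),
and at the endpoints
    y(±7) = 2 cosh(7/2).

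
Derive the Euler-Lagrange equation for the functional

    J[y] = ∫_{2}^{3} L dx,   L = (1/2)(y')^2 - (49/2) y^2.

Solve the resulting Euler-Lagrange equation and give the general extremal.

The Lagrangian is L = (1/2)(y')^2 - (49/2) y^2.
∂L/∂y = -49y.
∂L/∂y' = y'.
The Euler-Lagrange equation d/dx(∂L/∂y') − ∂L/∂y = 0 becomes:
    y'' + 49 y = 0
General solution: y(x) = A sin(7x) + B cos(7x), where A and B are arbitrary constants fixed by the endpoint conditions.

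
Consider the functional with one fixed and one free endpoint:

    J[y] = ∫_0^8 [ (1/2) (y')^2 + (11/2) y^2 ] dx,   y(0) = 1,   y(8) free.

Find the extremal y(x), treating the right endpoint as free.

The Lagrangian L = (1/2) (y')^2 + (11/2) y^2 gives
    ∂L/∂y = 11 y,   ∂L/∂y' = y'.
Euler-Lagrange: y'' − 11 y = 0.
With k = sqrt(11), the general solution is
    y(x) = A cosh(sqrt(11) x) + B sinh(sqrt(11) x).
Fixed left endpoint y(0) = 1 ⇒ A = 1.
The right endpoint x = 8 is free, so the natural (transversality) condition is ∂L/∂y' |_{x=8} = 0, i.e. y'(8) = 0.
Compute y'(x) = A k sinh(k x) + B k cosh(k x), so
    y'(8) = A k sinh(k·8) + B k cosh(k·8) = 0
    ⇒ B = −A tanh(k·8) = − tanh(sqrt(11)·8).
Therefore the extremal is
    y(x) = cosh(sqrt(11) x) − tanh(sqrt(11)·8) sinh(sqrt(11) x).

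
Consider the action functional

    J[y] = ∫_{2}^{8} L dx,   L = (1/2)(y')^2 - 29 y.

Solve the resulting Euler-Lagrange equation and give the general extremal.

The Lagrangian is L = (1/2)(y')^2 - 29 y.
∂L/∂y = -29.
∂L/∂y' = y'.
The Euler-Lagrange equation d/dx(∂L/∂y') − ∂L/∂y = 0 becomes:
    y'' + 29 = 0
General solution: y(x) = -(29/2) x^2 + A x + B, where A and B are arbitrary constants fixed by the endpoint conditions.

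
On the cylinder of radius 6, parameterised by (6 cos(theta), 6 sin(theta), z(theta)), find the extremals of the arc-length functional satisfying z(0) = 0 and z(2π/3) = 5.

Parameterise the cylinder of radius R = 6 as
    r(θ) = (6 cos θ, 6 sin θ, z(θ)).
The arc-length element is
    ds = sqrt(36 + (dz/dθ)^2) dθ,
so the Lagrangian is L = sqrt(36 + z'^2).
L depends on z' only, not on z or θ, so ∂L/∂z = 0 and
    ∂L/∂z' = z' / sqrt(36 + z'^2).
The Euler-Lagrange equation gives
    d/dθ( z' / sqrt(36 + z'^2) ) = 0,
so z' is constant. Integrating once:
    z(θ) = a θ + b,
a helix on the cylinder (a straight line when the cylinder is unrolled). The constants a, b are determined by the endpoint conditions.
With endpoint conditions z(0) = 0 and z(2π/3) = 5: from z(0) = b we get b = 0, and a·2π/3 + 0 = 5 gives a = 15/(2π), so
    z(θ) = (15/(2π)) θ.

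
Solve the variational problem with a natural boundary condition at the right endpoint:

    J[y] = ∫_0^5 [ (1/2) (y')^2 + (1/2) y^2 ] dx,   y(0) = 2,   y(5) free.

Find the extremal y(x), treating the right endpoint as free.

The Lagrangian L = (1/2) (y')^2 + (1/2) y^2 gives
    ∂L/∂y = 1 y,   ∂L/∂y' = y'.
Euler-Lagrange: y'' − y = 0.
With k = 1, the general solution is
    y(x) = A cosh(x) + B sinh(x).
Fixed left endpoint y(0) = 2 ⇒ A = 2.
The right endpoint x = 5 is free, so the natural (transversality) condition is ∂L/∂y' |_{x=5} = 0, i.e. y'(5) = 0.
Compute y'(x) = A k sinh(k x) + B k cosh(k x), so
    y'(5) = A k sinh(k·5) + B k cosh(k·5) = 0
    ⇒ B = −A tanh(k·5) = − 2 tanh(1·5).
Therefore the extremal is
    y(x) = 2 cosh(1 x) − 2 tanh(1·5) sinh(1 x).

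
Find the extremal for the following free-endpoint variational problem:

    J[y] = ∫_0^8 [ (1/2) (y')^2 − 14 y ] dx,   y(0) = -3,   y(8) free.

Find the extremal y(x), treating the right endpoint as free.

The Lagrangian L = (1/2) (y')^2 − 14 y gives
    ∂L/∂y = −14,   ∂L/∂y' = y'.
Euler-Lagrange: d/dx(y') − (−14) = 0, i.e. y'' + 14 = 0, so
    y(x) = −(14/2) x^2 + C1 x + C2.
Fixed left endpoint y(0) = -3 ⇒ C2 = -3.
The right endpoint x = 8 is free, so the natural (transversality) condition is ∂L/∂y' |_{x=8} = 0, i.e. y'(8) = 0.
Compute y'(x) = −14 x + C1, so y'(8) = −112 + C1 = 0 ⇒ C1 = 112.
Therefore the extremal is
    y(x) = −7 x^2 + 112 x − 3.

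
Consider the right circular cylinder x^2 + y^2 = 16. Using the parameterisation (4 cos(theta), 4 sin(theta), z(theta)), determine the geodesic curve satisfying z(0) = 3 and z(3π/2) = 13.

Parameterise the cylinder of radius R = 4 as
    r(θ) = (4 cos θ, 4 sin θ, z(θ)).
The arc-length element is
    ds = sqrt(16 + (dz/dθ)^2) dθ,
so the Lagrangian is L = sqrt(16 + z'^2).
L depends on z' only, not on z or θ, so ∂L/∂z = 0 and
    ∂L/∂z' = z' / sqrt(16 + z'^2).
The Euler-Lagrange equation gives
    d/dθ( z' / sqrt(16 + z'^2) ) = 0,
so z' is constant. Integrating once:
    z(θ) = a θ + b,
a helix on the cylinder (a straight line when the cylinder is unrolled). The constants a, b are determined by the endpoint conditions.
With endpoint conditions z(0) = 3 and z(3π/2) = 13: from z(0) = b we get b = 3, and a·3π/2 + 3 = 13 gives a = 20/(3π), so
    z(θ) = (20/(3π)) θ + 3.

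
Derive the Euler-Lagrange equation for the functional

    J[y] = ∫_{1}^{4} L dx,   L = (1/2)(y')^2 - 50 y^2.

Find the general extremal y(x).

The Lagrangian is L = (1/2)(y')^2 - 50 y^2.
∂L/∂y = -100y.
∂L/∂y' = y'.
The Euler-Lagrange equation d/dx(∂L/∂y') − ∂L/∂y = 0 becomes:
    y'' + 100 y = 0
General solution: y(x) = A sin(10x) + B cos(10x), where A and B are arbitrary constants fixed by the endpoint conditions.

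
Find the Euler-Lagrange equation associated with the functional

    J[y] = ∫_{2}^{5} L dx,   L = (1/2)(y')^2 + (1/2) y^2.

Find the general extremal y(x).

The Lagrangian is L = (1/2)(y')^2 + (1/2) y^2.
∂L/∂y = y.
∂L/∂y' = y'.
The Euler-Lagrange equation d/dx(∂L/∂y') − ∂L/∂y = 0 becomes:
    y'' - y = 0
General solution: y(x) = A e^x + B e^(-x), where A and B are arbitrary constants fixed by the endpoint conditions.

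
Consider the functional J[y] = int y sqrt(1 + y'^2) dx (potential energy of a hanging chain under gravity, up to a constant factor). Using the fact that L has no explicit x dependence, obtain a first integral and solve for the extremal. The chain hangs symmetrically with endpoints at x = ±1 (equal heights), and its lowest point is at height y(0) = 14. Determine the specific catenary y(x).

The Lagrangian L(y, y') = y sqrt(1 + y'^2) has no explicit x dependence, so the Beltrami identity applies:
    L − y' ∂L/∂y' = C.
Compute ∂L/∂y' = y · y' / sqrt(1 + y'^2). Then
    L − y' ∂L/∂y'
    = y sqrt(1 + y'^2) − y · y'^2 / sqrt(1 + y'^2)
    = y (1 + y'^2 − y'^2) / sqrt(1 + y'^2)
    = y / sqrt(1 + y'^2) = C.
Squaring gives y^2 = C^2 (1 + y'^2), i.e.
    y'^2 = y^2 / C^2 − 1.
Separating variables,
    dy / sqrt(y^2 − C^2) = dx / C,
and integrating gives arccosh(y / C) = (x − a)/C, so
    y(x) = C cosh((x − a)/C),
the catenary. The constants C and a are fixed by the two endpoint conditions (and, for the hanging-chain problem, the length constraint selects C).
Now fit the given data. The endpoints x = ±1 are symmetric at equal height, so the catenary is even about its minimum: a = 0 and y(x) = C cosh(x/C). The lowest point is y(0) = C cosh(0) = C, and we are told y(0) = 14, so C = 14. Therefore
    y(x) = 14 cosh(x/14),
and at the endpoints
    y(±1) = 14 cosh(1/14).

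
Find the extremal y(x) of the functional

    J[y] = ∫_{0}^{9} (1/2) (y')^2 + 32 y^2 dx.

The Lagrangian is L = (1/2) (y')^2 + 32 y^2.
Compute ∂L/∂y = 64y, ∂L/∂y' = y'.
The Euler-Lagrange equation d/dx(∂L/∂y') − ∂L/∂y = 0 reduces to
    y'' − 64 y = 0.
Its general solution is
    y(x) = A e^(8x) + B e^(−8x),
with A, B fixed by the endpoint conditions.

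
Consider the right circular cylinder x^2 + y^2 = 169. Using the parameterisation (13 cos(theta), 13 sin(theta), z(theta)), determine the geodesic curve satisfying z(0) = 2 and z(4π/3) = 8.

Parameterise the cylinder of radius R = 13 as
    r(θ) = (13 cos θ, 13 sin θ, z(θ)).
The arc-length element is
    ds = sqrt(169 + (dz/dθ)^2) dθ,
so the Lagrangian is L = sqrt(169 + z'^2).
L depends on z' only, not on z or θ, so ∂L/∂z = 0 and
    ∂L/∂z' = z' / sqrt(169 + z'^2).
The Euler-Lagrange equation gives
    d/dθ( z' / sqrt(169 + z'^2) ) = 0,
so z' is constant. Integrating once:
    z(θ) = a θ + b,
a helix on the cylinder (a straight line when the cylinder is unrolled). The constants a, b are determined by the endpoint conditions.
With endpoint conditions z(0) = 2 and z(4π/3) = 8: from z(0) = b we get b = 2, and a·4π/3 + 2 = 8 gives a = 9/(2π), so
    z(θ) = (9/(2π)) θ + 2.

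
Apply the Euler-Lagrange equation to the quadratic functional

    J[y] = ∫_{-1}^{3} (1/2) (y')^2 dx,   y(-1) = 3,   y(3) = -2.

The Lagrangian is L = (1/2) (y')^2.
Compute ∂L/∂y = 0, ∂L/∂y' = y'.
The Euler-Lagrange equation d/dx(∂L/∂y') − ∂L/∂y = 0 reduces to
    y'' = 0.
Its general solution is
    y(x) = A x + B,
with A, B fixed by the endpoint conditions.
Applying the endpoint conditions y(-1) = 3 and y(3) = -2: solve A·-1 + B = 3 and A·3 + B = -2. Subtracting gives A(3 − -1) = -2 − 3, so A = -5/4, and B = 3 − A·-1 = 7/4. Therefore
    y(x) = (-5/4) x + 7/4.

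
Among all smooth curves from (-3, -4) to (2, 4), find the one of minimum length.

Arc-length functional: J[y] = ∫ sqrt(1 + (y')^2) dx.
Lagrangian L = sqrt(1 + (y')^2) has no explicit y dependence, so ∂L/∂y = 0 and the Euler-Lagrange equation gives
    d/dx( y' / sqrt(1 + (y')^2) ) = 0  ⇒  y' / sqrt(1 + (y')^2) = const.
Hence y' is constant, so y(x) is affine.
Fitting the endpoints (-3, -4) and (2, 4):
    slope m = (4 − (-4)) / (2 − (-3)) = 8/5,
    intercept c = (-4) − m·(-3) = 4/5.
Extremal: y(x) = (8/5) x + 4/5.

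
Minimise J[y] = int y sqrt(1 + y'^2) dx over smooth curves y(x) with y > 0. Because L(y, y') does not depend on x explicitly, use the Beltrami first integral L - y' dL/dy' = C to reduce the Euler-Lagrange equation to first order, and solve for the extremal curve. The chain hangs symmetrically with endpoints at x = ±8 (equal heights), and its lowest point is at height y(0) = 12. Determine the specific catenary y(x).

The Lagrangian L(y, y') = y sqrt(1 + y'^2) has no explicit x dependence, so the Beltrami identity applies:
    L − y' ∂L/∂y' = C.
Compute ∂L/∂y' = y · y' / sqrt(1 + y'^2). Then
    L − y' ∂L/∂y'
    = y sqrt(1 + y'^2) − y · y'^2 / sqrt(1 + y'^2)
    = y (1 + y'^2 − y'^2) / sqrt(1 + y'^2)
    = y / sqrt(1 + y'^2) = C.
Squaring gives y^2 = C^2 (1 + y'^2), i.e.
    y'^2 = y^2 / C^2 − 1.
Separating variables,
    dy / sqrt(y^2 − C^2) = dx / C,
and integrating gives arccosh(y / C) = (x − a)/C, so
    y(x) = C cosh((x − a)/C),
the catenary. The constants C and a are fixed by the two endpoint conditions (and, for the hanging-chain problem, the length constraint selects C).
Now fit the given data. The endpoints x = ±8 are symmetric at equal height, so the catenary is even about its minimum: a = 0 and y(x) = C cosh(x/C). The lowest point is y(0) = C cosh(0) = C, and we are told y(0) = 12, so C = 12. Therefore
    y(x) = 12 cosh(x/12),
and at the endpoints
    y(±8) = 12 cosh(8/12).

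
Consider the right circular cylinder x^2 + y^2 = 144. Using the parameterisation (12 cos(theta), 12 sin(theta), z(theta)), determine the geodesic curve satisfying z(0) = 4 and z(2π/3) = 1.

Parameterise the cylinder of radius R = 12 as
    r(θ) = (12 cos θ, 12 sin θ, z(θ)).
The arc-length element is
    ds = sqrt(144 + (dz/dθ)^2) dθ,
so the Lagrangian is L = sqrt(144 + z'^2).
L depends on z' only, not on z or θ, so ∂L/∂z = 0 and
    ∂L/∂z' = z' / sqrt(144 + z'^2).
The Euler-Lagrange equation gives
    d/dθ( z' / sqrt(144 + z'^2) ) = 0,
so z' is constant. Integrating once:
    z(θ) = a θ + b,
a helix on the cylinder (a straight line when the cylinder is unrolled). The constants a, b are determined by the endpoint conditions.
With endpoint conditions z(0) = 4 and z(2π/3) = 1: from z(0) = b we get b = 4, and a·2π/3 + 4 = 1 gives a = -9/(2π), so
    z(θ) = (-9/(2π)) θ + 4.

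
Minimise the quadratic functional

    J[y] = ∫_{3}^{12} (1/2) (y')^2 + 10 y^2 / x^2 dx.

The Lagrangian is L = (1/2) (y')^2 + 10 y^2 / x^2.
Compute ∂L/∂y = 20y/x^2, ∂L/∂y' = y'.
The Euler-Lagrange equation d/dx(∂L/∂y') − ∂L/∂y = 0 reduces to
    y'' − 20/x^2 · y = 0  (x > 0).
Its general solution is
    y(x) = A x^5 + B x^(-4),
with A, B fixed by the endpoint conditions.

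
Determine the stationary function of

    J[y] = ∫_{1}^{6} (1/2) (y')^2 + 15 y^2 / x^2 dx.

The Lagrangian is L = (1/2) (y')^2 + 15 y^2 / x^2.
Compute ∂L/∂y = 30y/x^2, ∂L/∂y' = y'.
The Euler-Lagrange equation d/dx(∂L/∂y') − ∂L/∂y = 0 reduces to
    y'' − 30/x^2 · y = 0  (x > 0).
Its general solution is
    y(x) = A x^6 + B x^(-5),
with A, B fixed by the endpoint conditions.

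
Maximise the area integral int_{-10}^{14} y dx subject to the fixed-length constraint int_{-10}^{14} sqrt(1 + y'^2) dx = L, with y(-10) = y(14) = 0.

Set up the augmented Lagrangian using a multiplier λ for the length constraint:
    F(y, y') = y − λ sqrt(1 + y'^2).
F has no explicit x dependence, so the Beltrami identity yields a first integral
    F − y' ∂F/∂y' = C.
Compute ∂F/∂y' = −λ y' / sqrt(1 + y'^2). Then
    y − λ sqrt(1 + y'^2) + λ y'^2 / sqrt(1 + y'^2) = C
    ⇒  y − λ / sqrt(1 + y'^2) = C.
Solving for y' and integrating gives
    (x − a)^2 + (y − b)^2 = λ^2,
a circular arc of radius λ. The constants a, b are determined by the endpoint conditions y(-10) = y(14) = 0, and λ is fixed implicitly by the length constraint
    ∫_{-10}^{14} sqrt(1 + y'^2) dx = L.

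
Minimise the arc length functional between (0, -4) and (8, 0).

Arc-length functional: J[y] = ∫ sqrt(1 + (y')^2) dx.
Lagrangian L = sqrt(1 + (y')^2) has no explicit y dependence, so ∂L/∂y = 0 and the Euler-Lagrange equation gives
    d/dx( y' / sqrt(1 + (y')^2) ) = 0  ⇒  y' / sqrt(1 + (y')^2) = const.
Hence y' is constant, so y(x) is affine.
Fitting the endpoints (0, -4) and (8, 0):
    slope m = (0 − (-4)) / (8 − 0) = 1/2,
    intercept c = (-4) − m·0 = -4.
Extremal: y(x) = (1/2) x - 4.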